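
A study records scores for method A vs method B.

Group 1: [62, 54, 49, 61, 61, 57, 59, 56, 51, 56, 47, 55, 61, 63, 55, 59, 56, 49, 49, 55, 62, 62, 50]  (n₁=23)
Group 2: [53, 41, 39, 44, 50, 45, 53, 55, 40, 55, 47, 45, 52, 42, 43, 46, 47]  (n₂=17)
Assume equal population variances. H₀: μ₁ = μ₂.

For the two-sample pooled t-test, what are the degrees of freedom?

degrees of freedom = 38

df = n₁ + n₂ − 2 = 23 + 17 − 2 = 38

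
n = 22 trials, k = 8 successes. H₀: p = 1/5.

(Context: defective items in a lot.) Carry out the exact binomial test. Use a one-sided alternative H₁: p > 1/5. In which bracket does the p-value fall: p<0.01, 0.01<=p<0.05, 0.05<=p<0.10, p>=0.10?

Exact binomial: n=22, k=8, p₀=1/5=0.2000
P(X≥8) from Σ C(n,i)·p₀^i·(1−p₀)^(n−i)
p-value (one-sided, H₁ greater) = 0.05614
→ bracket: 0.05<=p<0.10

p-value bracket: 0.05<=p<0.10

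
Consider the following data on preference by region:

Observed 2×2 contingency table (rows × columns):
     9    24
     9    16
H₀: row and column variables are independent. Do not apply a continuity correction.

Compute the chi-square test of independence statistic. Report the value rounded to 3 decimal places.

Row totals [33, 25], col totals [18, 40], n=58
χ² = (9−10.24)²/10.24 + (24−22.76)²/22.76 + (9−7.76)²/7.76 + (16−17.24)²/17.24 = 0.5062
df = 1

test statistic = 0.506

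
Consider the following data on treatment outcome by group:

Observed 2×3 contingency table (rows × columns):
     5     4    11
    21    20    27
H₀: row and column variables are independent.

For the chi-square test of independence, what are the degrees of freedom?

df = (r−1)(c−1) = (2−1)·(3−1) = 2

degrees of freedom = 2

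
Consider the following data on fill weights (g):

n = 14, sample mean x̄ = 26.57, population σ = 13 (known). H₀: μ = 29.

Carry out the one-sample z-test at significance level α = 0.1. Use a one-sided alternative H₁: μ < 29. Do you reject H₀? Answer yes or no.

reject H₀: no

SE = σ/√n = 13/√14 = 3.4744
z = (x̄−μ₀)/SE = (26.57−29)/3.4744 = -0.6994
p-value (one-sided, H₁ less) = 0.24215
At α=0.1: p ≥ α → fail to reject H₀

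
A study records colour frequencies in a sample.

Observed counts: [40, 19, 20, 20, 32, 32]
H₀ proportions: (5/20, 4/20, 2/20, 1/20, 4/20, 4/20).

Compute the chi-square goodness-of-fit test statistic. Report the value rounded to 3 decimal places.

test statistic = 23.779

n = 163; E_i = n·p_i = [40.75, 32.60, 16.30, 8.15, 32.60, 32.60]
χ² = (40−40.75)²/40.75 + (19−32.60)²/32.60 + (20−16.30)²/16.30 + (20−8.15)²/8.15 + (32−32.60)²/32.60 + (32−32.60)²/32.60 = 23.7791
df = 5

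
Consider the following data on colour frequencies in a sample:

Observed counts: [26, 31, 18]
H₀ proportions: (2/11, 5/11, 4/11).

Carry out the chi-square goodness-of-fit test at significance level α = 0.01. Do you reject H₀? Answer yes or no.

n = 75; E_i = n·p_i = [13.64, 34.09, 27.27]
χ² = (26−13.64)²/13.64 + (31−34.09)²/34.09 + (18−27.27)²/27.27 = 14.6427
df = 2
p-value (upper-tail) = 0.00066
At α=0.01: p < α → reject H₀

reject H₀: yes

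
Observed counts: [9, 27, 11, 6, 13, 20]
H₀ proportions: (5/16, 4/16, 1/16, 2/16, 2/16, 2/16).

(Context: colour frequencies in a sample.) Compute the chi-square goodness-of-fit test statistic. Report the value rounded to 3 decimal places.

n = 86; E_i = n·p_i = [26.88, 21.50, 5.38, 10.75, 10.75, 10.75]
χ² = (9−26.88)²/26.88 + (27−21.50)²/21.50 + (11−5.38)²/5.38 + (6−10.75)²/10.75 + (13−10.75)²/10.75 + (20−10.75)²/10.75 = 29.7116
df = 5

test statistic = 29.712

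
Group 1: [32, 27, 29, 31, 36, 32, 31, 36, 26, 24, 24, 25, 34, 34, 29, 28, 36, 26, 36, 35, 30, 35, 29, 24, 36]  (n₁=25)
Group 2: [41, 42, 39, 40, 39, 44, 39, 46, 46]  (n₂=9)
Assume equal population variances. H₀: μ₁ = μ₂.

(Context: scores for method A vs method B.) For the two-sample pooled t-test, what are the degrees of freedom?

degrees of freedom = 32

df = n₁ + n₂ − 2 = 25 + 9 − 2 = 32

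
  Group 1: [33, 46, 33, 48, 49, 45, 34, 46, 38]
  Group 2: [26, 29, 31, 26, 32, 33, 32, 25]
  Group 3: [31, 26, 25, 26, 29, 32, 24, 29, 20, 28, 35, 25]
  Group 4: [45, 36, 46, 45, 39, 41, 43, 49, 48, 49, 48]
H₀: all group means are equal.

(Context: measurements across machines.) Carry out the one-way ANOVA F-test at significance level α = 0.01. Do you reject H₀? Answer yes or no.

reject H₀: yes

Group means [41.33, 29.25, 27.50, 44.45], grand mean 35.625
SSB = Σnᵢ(x̄ᵢ−x̄)² = 2268.148; SSW = ΣΣ(x−x̄ᵢ)² = 799.227
MSB = 2268.148/3 = 756.0492; MSW = 799.227/36 = 22.2008
F = MSB/MSW = 34.0551
df = (3, 36)
p-value (upper-tail) = 0.00000
At α=0.01: p < α → reject H₀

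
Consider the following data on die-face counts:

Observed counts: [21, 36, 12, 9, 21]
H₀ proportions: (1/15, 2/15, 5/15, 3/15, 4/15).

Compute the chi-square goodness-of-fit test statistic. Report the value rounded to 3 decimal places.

n = 99; E_i = n·p_i = [6.60, 13.20, 33.00, 19.80, 26.40]
χ² = (21−6.60)²/6.60 + (36−13.20)²/13.20 + (12−33.00)²/33.00 + (9−19.80)²/19.80 + (21−26.40)²/26.40 = 91.1591
df = 4

test statistic = 91.159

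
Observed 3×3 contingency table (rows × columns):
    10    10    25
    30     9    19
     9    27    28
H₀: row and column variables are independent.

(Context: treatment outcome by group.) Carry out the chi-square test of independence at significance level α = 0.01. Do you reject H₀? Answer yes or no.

reject H₀: yes

Row totals [45, 58, 64], col totals [49, 46, 72], n=167
χ² = (10−13.20)²/13.20 + (10−12.40)²/12.40 + (25−19.40)²/19.40 + (30−17.02)²/17.02 + (9−15.98)²/15.98 + (19−25.01)²/25.01 + (9−18.78)²/18.78 + (27−17.63)²/17.63 + (28−27.59)²/27.59 = 27.3273
df = 4
p-value (upper-tail) = 0.00002
At α=0.01: p < α → reject H₀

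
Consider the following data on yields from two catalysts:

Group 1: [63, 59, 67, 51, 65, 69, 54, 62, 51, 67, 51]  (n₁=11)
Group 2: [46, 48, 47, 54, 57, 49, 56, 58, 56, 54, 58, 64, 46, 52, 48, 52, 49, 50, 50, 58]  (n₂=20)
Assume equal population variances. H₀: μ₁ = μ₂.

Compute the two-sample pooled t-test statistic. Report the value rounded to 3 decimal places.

x̄₁=59.909, s₁=7.049, n₁=11
x̄₂=52.600, s₂=4.946, n₂=20
s_p² = [10·7.049² + 19·4.946²]/29 = 33.1624
SE = √(s_p²·(1/11+1/20)) = 2.1617
t = (59.909−52.600)/2.1617 = 3.3812
df = 29

test statistic = 3.381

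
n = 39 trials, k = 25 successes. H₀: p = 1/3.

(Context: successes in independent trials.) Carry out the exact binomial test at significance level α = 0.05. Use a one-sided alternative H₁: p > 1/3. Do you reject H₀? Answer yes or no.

Exact binomial: n=39, k=25, p₀=1/3=0.3333
P(X≥25) from Σ C(n,i)·p₀^i·(1−p₀)^(n−i)
p-value (one-sided, H₁ greater) = 0.00008
At α=0.05: p < α → reject H₀

reject H₀: yes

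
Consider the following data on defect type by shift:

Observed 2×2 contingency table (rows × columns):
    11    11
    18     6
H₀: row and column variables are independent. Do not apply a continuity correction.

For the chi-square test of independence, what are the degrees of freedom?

degrees of freedom = 1

df = (r−1)(c−1) = (2−1)·(2−1) = 1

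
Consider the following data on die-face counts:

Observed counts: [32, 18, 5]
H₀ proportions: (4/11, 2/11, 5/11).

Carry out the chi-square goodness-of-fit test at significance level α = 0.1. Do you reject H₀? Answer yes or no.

reject H₀: yes

n = 55; E_i = n·p_i = [20.00, 10.00, 25.00]
χ² = (32−20.00)²/20.00 + (18−10.00)²/10.00 + (5−25.00)²/25.00 = 29.6000
df = 2
p-value (upper-tail) = 0.00000
At α=0.1: p < α → reject H₀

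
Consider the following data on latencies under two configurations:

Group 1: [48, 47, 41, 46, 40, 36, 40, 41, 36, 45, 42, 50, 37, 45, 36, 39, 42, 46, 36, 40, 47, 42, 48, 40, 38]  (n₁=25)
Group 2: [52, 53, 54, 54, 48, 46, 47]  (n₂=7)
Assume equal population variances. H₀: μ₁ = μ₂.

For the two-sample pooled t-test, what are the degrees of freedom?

degrees of freedom = 30

df = n₁ + n₂ − 2 = 25 + 7 − 2 = 30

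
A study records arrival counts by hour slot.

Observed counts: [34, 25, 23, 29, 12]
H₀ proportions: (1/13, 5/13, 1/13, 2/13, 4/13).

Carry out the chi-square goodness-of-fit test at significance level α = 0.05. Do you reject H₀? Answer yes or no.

reject H₀: yes

n = 123; E_i = n·p_i = [9.46, 47.31, 9.46, 18.92, 37.85]
χ² = (34−9.46)²/9.46 + (25−47.31)²/47.31 + (23−9.46)²/9.46 + (29−18.92)²/18.92 + (12−37.85)²/37.85 = 116.5488
df = 4
p-value (upper-tail) = 0.00000
At α=0.05: p < α → reject H₀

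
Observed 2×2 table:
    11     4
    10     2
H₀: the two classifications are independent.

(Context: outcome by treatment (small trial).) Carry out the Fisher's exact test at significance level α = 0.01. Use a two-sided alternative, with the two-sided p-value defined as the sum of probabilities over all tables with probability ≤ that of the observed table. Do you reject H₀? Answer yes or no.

reject H₀: no

Margins: r₁=15, r₂=12, c₁=21, c₂=6, n=27
p_obs = C(15,11)·C(12,10)/C(27,21); sum pmf over tables with pmf ≤ p_obs
p-value (two-sided) = 0.66184
At α=0.01: p ≥ α → fail to reject H₀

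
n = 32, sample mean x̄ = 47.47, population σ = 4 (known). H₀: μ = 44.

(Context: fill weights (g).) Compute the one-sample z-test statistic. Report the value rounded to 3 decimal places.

SE = σ/√n = 4/√32 = 0.7071
z = (x̄−μ₀)/SE = (47.47−44)/0.7071 = 4.9073

test statistic = 4.907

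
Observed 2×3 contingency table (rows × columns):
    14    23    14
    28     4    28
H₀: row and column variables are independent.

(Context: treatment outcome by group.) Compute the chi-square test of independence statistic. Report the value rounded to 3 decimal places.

test statistic = 22.119

Row totals [51, 60], col totals [42, 27, 42], n=111
χ² = (14−19.30)²/19.30 + (23−12.41)²/12.41 + (14−19.30)²/19.30 + (28−22.70)²/22.70 + (4−14.59)²/14.59 + (28−22.70)²/22.70 = 22.1194
df = 2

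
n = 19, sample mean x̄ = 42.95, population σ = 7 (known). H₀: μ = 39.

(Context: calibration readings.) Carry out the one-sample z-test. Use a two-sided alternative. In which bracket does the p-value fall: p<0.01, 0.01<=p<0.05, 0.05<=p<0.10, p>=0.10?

SE = σ/√n = 7/√19 = 1.6059
z = (x̄−μ₀)/SE = (42.95−39)/1.6059 = 2.4597
p-value (two-sided) = 0.01391
→ bracket: 0.01<=p<0.05

p-value bracket: 0.01<=p<0.05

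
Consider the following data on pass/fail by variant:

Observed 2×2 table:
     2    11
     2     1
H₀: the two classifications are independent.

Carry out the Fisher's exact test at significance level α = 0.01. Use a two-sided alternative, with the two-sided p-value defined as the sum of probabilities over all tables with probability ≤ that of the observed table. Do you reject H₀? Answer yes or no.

reject H₀: no

Margins: r₁=13, r₂=3, c₁=4, c₂=12, n=16
p_obs = C(13,2)·C(3,2)/C(16,4); sum pmf over tables with pmf ≤ p_obs
p-value (two-sided) = 0.13571
At α=0.01: p ≥ α → fail to reject H₀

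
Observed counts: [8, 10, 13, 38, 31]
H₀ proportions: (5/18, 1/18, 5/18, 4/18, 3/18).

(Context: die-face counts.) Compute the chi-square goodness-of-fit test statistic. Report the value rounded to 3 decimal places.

test statistic = 49.028

n = 100; E_i = n·p_i = [27.78, 5.56, 27.78, 22.22, 16.67]
χ² = (8−27.78)²/27.78 + (10−5.56)²/5.56 + (13−27.78)²/27.78 + (38−22.22)²/22.22 + (31−16.67)²/16.67 = 49.0280
df = 4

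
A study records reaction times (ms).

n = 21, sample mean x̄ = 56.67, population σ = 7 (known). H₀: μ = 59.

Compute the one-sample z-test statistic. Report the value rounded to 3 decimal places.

test statistic = -1.525

SE = σ/√n = 7/√21 = 1.5275
z = (x̄−μ₀)/SE = (56.67−59)/1.5275 = -1.5253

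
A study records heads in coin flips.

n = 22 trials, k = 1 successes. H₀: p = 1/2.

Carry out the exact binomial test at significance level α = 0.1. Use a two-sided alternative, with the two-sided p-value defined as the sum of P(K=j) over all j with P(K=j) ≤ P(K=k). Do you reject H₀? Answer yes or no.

Exact binomial: n=22, k=1, p₀=1/2=0.5000
P(X=j) = C(n,j)·p₀^j·(1−p₀)^(n−j); p = Σ P(X=j) over j with P(X=j) ≤ P(X=1)
p-value (two-sided) = 0.00001
At α=0.1: p < α → reject H₀

reject H₀: yes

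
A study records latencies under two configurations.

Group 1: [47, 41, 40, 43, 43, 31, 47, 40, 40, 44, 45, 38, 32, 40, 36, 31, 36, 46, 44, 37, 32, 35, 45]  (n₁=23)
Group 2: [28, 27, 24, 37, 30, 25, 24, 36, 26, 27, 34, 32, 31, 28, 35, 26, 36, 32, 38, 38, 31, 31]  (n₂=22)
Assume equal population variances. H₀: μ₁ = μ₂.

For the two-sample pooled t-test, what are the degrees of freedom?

df = n₁ + n₂ − 2 = 23 + 22 − 2 = 43

degrees of freedom = 43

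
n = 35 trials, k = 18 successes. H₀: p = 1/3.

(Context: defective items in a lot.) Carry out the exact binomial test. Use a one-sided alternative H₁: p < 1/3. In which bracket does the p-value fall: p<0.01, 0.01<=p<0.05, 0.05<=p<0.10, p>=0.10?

p-value bracket: p>=0.10

Exact binomial: n=35, k=18, p₀=1/3=0.3333
P(X≤18) from Σ C(n,i)·p₀^i·(1−p₀)^(n−i)
p-value (one-sided, H₁ less) = 0.99146
→ bracket: p>=0.10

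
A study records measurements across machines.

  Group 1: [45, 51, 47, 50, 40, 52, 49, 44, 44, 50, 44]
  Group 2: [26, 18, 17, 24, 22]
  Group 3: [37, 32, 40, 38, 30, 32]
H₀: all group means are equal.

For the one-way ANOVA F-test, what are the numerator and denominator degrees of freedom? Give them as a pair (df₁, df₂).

degrees of freedom = [2, 19]

k = 3 groups, N = 22 total
df = (k−1, N−k) = (3−1, 22−3) = (2, 19)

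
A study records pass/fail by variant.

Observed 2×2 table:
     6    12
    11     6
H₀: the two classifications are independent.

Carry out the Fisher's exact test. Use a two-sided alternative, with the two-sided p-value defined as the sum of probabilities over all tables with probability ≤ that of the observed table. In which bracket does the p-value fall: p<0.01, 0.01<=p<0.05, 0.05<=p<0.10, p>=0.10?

Margins: r₁=18, r₂=17, c₁=17, c₂=18, n=35
p_obs = C(18,6)·C(17,11)/C(35,17); sum pmf over tables with pmf ≤ p_obs
p-value (two-sided) = 0.09434
→ bracket: 0.05<=p<0.10

p-value bracket: 0.05<=p<0.10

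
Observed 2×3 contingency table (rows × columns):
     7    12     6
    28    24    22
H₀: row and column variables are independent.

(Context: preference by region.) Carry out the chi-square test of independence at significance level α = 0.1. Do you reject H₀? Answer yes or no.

Row totals [25, 74], col totals [35, 36, 28], n=99
χ² = (7−8.84)²/8.84 + (12−9.09)²/9.09 + (6−7.07)²/7.07 + (28−26.16)²/26.16 + (24−26.91)²/26.91 + (22−20.93)²/20.93 = 1.9739
df = 2
p-value (upper-tail) = 0.37271
At α=0.1: p ≥ α → fail to reject H₀

reject H₀: no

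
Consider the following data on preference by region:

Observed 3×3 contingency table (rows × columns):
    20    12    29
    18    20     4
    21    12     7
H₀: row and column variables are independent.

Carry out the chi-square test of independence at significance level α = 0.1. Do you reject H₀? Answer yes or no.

Row totals [61, 42, 40], col totals [59, 44, 40], n=143
χ² = (20−25.17)²/25.17 + (12−18.77)²/18.77 + (29−17.06)²/17.06 + (18−17.33)²/17.33 + (20−12.92)²/12.92 + (4−11.75)²/11.75 + (21−16.50)²/16.50 + (12−12.31)²/12.31 + (7−11.19)²/11.19 = 23.6662
df = 4
p-value (upper-tail) = 0.00009
At α=0.1: p < α → reject H₀

reject H₀: yes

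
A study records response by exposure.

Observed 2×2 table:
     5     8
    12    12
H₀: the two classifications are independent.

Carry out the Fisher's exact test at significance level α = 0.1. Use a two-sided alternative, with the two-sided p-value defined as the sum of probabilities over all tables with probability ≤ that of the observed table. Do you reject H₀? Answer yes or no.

reject H₀: no

Margins: r₁=13, r₂=24, c₁=17, c₂=20, n=37
p_obs = C(13,5)·C(24,12)/C(37,17); sum pmf over tables with pmf ≤ p_obs
p-value (two-sided) = 0.73070
At α=0.1: p ≥ α → fail to reject H₀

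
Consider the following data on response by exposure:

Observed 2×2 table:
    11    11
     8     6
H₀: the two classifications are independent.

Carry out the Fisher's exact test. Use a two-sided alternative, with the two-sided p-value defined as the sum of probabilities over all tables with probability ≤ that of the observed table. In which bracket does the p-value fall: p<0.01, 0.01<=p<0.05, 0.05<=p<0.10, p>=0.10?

Margins: r₁=22, r₂=14, c₁=19, c₂=17, n=36
p_obs = C(22,11)·C(14,8)/C(36,19); sum pmf over tables with pmf ≤ p_obs
p-value (two-sided) = 0.74187
→ bracket: p>=0.10

p-value bracket: p>=0.10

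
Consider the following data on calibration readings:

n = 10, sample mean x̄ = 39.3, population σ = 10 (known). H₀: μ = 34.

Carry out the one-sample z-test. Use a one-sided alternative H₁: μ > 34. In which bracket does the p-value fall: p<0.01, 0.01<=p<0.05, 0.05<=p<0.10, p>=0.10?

SE = σ/√n = 10/√10 = 3.1623
z = (x̄−μ₀)/SE = (39.3−34)/3.1623 = 1.6760
p-value (one-sided, H₁ greater) = 0.04687
→ bracket: 0.01<=p<0.05

p-value bracket: 0.01<=p<0.05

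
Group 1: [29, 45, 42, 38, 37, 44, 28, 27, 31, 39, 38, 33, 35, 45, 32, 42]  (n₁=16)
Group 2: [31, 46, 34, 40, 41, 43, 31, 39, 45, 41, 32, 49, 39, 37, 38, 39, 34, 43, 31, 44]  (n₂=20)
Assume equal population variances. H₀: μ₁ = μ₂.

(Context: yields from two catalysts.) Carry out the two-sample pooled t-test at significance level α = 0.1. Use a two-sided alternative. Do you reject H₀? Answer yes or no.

x̄₁=36.562, s₁=6.088, n₁=16
x̄₂=38.850, s₂=5.363, n₂=20
s_p² = [15·6.088² + 19·5.363²]/34 = 32.4261
SE = √(s_p²·(1/16+1/20)) = 1.9100
t = (36.562−38.850)/1.9100 = -1.1977
df = 34
p-value (two-sided) = 0.23933
At α=0.1: p ≥ α → fail to reject H₀

reject H₀: no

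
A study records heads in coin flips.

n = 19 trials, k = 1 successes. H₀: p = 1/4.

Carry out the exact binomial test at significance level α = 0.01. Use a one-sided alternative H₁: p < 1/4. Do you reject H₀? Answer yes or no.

Exact binomial: n=19, k=1, p₀=1/4=0.2500
P(X≤1) from Σ C(n,i)·p₀^i·(1−p₀)^(n−i)
p-value (one-sided, H₁ less) = 0.03101
At α=0.01: p ≥ α → fail to reject H₀

reject H₀: no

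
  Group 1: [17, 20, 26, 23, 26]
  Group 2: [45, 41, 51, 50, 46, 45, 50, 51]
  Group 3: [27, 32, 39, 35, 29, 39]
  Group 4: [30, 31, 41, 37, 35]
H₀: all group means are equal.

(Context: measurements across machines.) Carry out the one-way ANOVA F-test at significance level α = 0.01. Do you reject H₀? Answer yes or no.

reject H₀: yes

Group means [22.40, 47.38, 33.50, 34.80], grand mean 36.083
SSB = Σnᵢ(x̄ᵢ−x̄)² = 2004.458; SSW = ΣΣ(x−x̄ᵢ)² = 363.375
MSB = 2004.458/3 = 668.1528; MSW = 363.375/20 = 18.1687
F = MSB/MSW = 36.7748
df = (3, 20)
p-value (upper-tail) = 0.00000
At α=0.01: p < α → reject H₀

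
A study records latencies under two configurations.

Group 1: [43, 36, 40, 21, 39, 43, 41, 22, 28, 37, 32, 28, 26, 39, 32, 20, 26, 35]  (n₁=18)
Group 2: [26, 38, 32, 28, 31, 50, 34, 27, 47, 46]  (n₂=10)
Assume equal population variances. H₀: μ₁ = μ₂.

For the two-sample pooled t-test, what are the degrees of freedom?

degrees of freedom = 26

df = n₁ + n₂ − 2 = 18 + 10 − 2 = 26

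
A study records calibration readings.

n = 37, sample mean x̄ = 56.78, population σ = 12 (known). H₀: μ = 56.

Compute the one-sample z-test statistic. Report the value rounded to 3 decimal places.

SE = σ/√n = 12/√37 = 1.9728
z = (x̄−μ₀)/SE = (56.78−56)/1.9728 = 0.3954

test statistic = 0.395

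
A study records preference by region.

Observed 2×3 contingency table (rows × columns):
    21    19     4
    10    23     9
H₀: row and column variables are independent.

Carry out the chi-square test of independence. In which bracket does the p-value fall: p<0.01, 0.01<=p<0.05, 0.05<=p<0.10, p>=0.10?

p-value bracket: 0.01<=p<0.05

Row totals [44, 42], col totals [31, 42, 13], n=86
χ² = (21−15.86)²/15.86 + (19−21.49)²/21.49 + (4−6.65)²/6.65 + (10−15.14)²/15.14 + (23−20.51)²/20.51 + (9−6.35)²/6.35 = 6.1641
df = 2
p-value (upper-tail) = 0.04587
→ bracket: 0.01<=p<0.05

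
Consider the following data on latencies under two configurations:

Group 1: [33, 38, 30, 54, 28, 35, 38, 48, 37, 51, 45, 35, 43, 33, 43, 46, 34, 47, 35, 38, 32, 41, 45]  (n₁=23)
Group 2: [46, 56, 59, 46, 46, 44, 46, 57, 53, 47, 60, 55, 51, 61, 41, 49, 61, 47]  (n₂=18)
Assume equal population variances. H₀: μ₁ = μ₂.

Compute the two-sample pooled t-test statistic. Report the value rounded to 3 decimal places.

test statistic = -5.588

x̄₁=39.522, s₁=6.967, n₁=23
x̄₂=51.389, s₂=6.455, n₂=18
s_p² = [22·6.967² + 17·6.455²]/39 = 45.5389
SE = √(s_p²·(1/23+1/18)) = 2.1237
t = (39.522−51.389)/2.1237 = -5.5881
df = 39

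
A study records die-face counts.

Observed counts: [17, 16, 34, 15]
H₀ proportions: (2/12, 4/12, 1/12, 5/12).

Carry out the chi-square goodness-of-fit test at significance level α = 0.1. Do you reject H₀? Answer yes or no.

n = 82; E_i = n·p_i = [13.67, 27.33, 6.83, 34.17]
χ² = (17−13.67)²/13.67 + (16−27.33)²/27.33 + (34−6.83)²/6.83 + (15−34.17)²/34.17 = 124.2683
df = 3
p-value (upper-tail) = 0.00000
At α=0.1: p < α → reject H₀

reject H₀: yes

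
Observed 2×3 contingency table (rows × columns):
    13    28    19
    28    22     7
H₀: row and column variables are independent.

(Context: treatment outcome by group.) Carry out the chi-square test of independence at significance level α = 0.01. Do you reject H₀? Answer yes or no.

Row totals [60, 57], col totals [41, 50, 26], n=117
χ² = (13−21.03)²/21.03 + (28−25.64)²/25.64 + (19−13.33)²/13.33 + (28−19.97)²/19.97 + (22−24.36)²/24.36 + (7−12.67)²/12.67 = 11.6770
df = 2
p-value (upper-tail) = 0.00291
At α=0.01: p < α → reject H₀

reject H₀: yes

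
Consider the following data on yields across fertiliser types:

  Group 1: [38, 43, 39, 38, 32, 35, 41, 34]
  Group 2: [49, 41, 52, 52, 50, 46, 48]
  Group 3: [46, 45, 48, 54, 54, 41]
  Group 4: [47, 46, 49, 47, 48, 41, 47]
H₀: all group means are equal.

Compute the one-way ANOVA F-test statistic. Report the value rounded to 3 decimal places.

test statistic = 13.238

Group means [37.50, 48.29, 48.00, 46.43], grand mean 44.679
SSB = Σnᵢ(x̄ᵢ−x̄)² = 590.964; SSW = ΣΣ(x−x̄ᵢ)² = 357.143
MSB = 590.964/3 = 196.9881; MSW = 357.143/24 = 14.8810
F = MSB/MSW = 13.2376
df = (3, 24)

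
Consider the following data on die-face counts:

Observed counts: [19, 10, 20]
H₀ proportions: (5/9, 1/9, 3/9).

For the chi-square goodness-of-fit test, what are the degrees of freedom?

df = k − 1 = 3 − 1 = 2

degrees of freedom = 2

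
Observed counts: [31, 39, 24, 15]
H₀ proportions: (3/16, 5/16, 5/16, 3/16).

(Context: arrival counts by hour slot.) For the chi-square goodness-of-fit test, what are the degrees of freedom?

degrees of freedom = 3

df = k − 1 = 4 − 1 = 3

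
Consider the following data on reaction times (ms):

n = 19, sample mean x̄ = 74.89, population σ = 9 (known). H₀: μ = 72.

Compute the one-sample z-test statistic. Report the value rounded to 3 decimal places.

SE = σ/√n = 9/√19 = 2.0647
z = (x̄−μ₀)/SE = (74.89−72)/2.0647 = 1.3997

test statistic = 1.400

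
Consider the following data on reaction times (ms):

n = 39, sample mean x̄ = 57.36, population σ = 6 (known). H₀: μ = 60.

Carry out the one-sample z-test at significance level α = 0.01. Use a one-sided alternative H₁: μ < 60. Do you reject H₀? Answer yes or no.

SE = σ/√n = 6/√39 = 0.9608
z = (x̄−μ₀)/SE = (57.36−60)/0.9608 = -2.7478
p-value (one-sided, H₁ less) = 0.00300
At α=0.01: p < α → reject H₀

reject H₀: yes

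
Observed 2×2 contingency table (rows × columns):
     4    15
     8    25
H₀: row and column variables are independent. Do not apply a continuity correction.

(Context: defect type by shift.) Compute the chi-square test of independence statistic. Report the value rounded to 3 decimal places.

test statistic = 0.069

Row totals [19, 33], col totals [12, 40], n=52
χ² = (4−4.38)²/4.38 + (15−14.62)²/14.62 + (8−7.62)²/7.62 + (25−25.38)²/25.38 = 0.0691
df = 1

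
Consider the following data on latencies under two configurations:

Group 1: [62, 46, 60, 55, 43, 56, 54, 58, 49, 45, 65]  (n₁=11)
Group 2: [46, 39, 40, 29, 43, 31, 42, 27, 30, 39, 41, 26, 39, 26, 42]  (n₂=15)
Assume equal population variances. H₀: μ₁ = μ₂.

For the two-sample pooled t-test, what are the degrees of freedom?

df = n₁ + n₂ − 2 = 11 + 15 − 2 = 24

degrees of freedom = 24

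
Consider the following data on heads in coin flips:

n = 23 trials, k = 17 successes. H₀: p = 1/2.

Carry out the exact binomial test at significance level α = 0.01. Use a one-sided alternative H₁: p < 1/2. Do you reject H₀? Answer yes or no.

Exact binomial: n=23, k=17, p₀=1/2=0.5000
P(X≤17) from Σ C(n,i)·p₀^i·(1−p₀)^(n−i)
p-value (one-sided, H₁ less) = 0.99469
At α=0.01: p ≥ α → fail to reject H₀

reject H₀: no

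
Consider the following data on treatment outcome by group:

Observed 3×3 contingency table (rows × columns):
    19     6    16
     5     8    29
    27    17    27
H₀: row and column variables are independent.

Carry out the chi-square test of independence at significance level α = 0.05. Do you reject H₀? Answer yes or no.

reject H₀: yes

Row totals [41, 42, 71], col totals [51, 31, 72], n=154
χ² = (19−13.58)²/13.58 + (6−8.25)²/8.25 + (16−19.17)²/19.17 + (5−13.91)²/13.91 + (8−8.45)²/8.45 + (29−19.64)²/19.64 + (27−23.51)²/23.51 + (17−14.29)²/14.29 + (27−33.19)²/33.19 = 15.6864
df = 4
p-value (upper-tail) = 0.00347
At α=0.05: p < α → reject H₀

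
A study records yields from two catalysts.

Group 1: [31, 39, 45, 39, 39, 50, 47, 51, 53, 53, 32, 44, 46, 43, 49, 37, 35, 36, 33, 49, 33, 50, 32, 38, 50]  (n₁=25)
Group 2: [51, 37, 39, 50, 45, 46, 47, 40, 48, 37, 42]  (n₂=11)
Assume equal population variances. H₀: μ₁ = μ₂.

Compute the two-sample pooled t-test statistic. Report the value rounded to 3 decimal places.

x̄₁=42.160, s₁=7.369, n₁=25
x̄₂=43.818, s₂=5.076, n₂=11
s_p² = [24·7.369² + 10·5.076²]/34 = 45.9117
SE = √(s_p²·(1/25+1/11)) = 2.4516
t = (42.160−43.818)/2.4516 = -0.6764
df = 34

test statistic = -0.676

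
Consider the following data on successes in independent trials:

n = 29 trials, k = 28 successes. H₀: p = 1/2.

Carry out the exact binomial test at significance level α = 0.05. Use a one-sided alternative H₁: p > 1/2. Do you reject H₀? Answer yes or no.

Exact binomial: n=29, k=28, p₀=1/2=0.5000
P(X≥28) from Σ C(n,i)·p₀^i·(1−p₀)^(n−i)
p-value (one-sided, H₁ greater) = 0.00000
At α=0.05: p < α → reject H₀

reject H₀: yes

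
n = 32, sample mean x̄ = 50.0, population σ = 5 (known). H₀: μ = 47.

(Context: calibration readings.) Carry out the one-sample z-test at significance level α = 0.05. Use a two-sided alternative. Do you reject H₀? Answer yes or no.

reject H₀: yes

SE = σ/√n = 5/√32 = 0.8839
z = (x̄−μ₀)/SE = (50.0−47)/0.8839 = 3.3941
p-value (two-sided) = 0.00069
At α=0.05: p < α → reject H₀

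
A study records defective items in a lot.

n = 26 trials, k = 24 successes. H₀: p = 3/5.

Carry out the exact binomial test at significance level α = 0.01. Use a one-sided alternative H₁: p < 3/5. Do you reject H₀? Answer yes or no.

Exact binomial: n=26, k=24, p₀=3/5=0.6000
P(X≤24) from Σ C(n,i)·p₀^i·(1−p₀)^(n−i)
p-value (one-sided, H₁ less) = 0.99997
At α=0.01: p ≥ α → fail to reject H₀

reject H₀: no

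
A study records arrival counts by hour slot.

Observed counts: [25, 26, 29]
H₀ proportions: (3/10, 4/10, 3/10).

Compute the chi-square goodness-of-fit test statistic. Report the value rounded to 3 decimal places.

n = 80; E_i = n·p_i = [24.00, 32.00, 24.00]
χ² = (25−24.00)²/24.00 + (26−32.00)²/32.00 + (29−24.00)²/24.00 = 2.2083
df = 2

test statistic = 2.208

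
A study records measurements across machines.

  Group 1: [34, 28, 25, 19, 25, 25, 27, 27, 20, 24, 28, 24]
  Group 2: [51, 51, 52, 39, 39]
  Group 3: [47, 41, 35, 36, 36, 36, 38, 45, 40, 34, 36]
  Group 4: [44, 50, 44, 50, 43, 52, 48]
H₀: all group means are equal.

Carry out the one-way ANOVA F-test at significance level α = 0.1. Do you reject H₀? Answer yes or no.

Group means [25.50, 46.40, 38.55, 47.29], grand mean 36.943
SSB = Σnᵢ(x̄ᵢ−x̄)² = 2795.530; SSW = ΣΣ(x−x̄ᵢ)² = 608.356
MSB = 2795.530/3 = 931.8433; MSW = 608.356/31 = 19.6244
F = MSB/MSW = 47.4840
df = (3, 31)
p-value (upper-tail) = 0.00000
At α=0.1: p < α → reject H₀

reject H₀: yes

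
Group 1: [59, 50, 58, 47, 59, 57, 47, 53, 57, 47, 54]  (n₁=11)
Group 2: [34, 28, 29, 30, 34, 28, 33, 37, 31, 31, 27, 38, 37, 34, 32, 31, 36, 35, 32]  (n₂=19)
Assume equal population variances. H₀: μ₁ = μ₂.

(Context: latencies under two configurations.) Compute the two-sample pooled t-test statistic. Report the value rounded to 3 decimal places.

test statistic = 14.010

x̄₁=53.455, s₁=4.947, n₁=11
x̄₂=32.474, s₂=3.272, n₂=19
s_p² = [10·4.947² + 18·3.272²]/28 = 15.6237
SE = √(s_p²·(1/11+1/19)) = 1.4975
t = (53.455−32.474)/1.4975 = 14.0102
df = 28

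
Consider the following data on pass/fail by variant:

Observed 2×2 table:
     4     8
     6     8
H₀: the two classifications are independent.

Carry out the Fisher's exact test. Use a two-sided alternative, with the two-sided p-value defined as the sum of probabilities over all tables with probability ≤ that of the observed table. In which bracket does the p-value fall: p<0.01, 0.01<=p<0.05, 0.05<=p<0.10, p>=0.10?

p-value bracket: p>=0.10

Margins: r₁=12, r₂=14, c₁=10, c₂=16, n=26
p_obs = C(12,4)·C(14,6)/C(26,10); sum pmf over tables with pmf ≤ p_obs
p-value (two-sided) = 0.70149
→ bracket: p>=0.10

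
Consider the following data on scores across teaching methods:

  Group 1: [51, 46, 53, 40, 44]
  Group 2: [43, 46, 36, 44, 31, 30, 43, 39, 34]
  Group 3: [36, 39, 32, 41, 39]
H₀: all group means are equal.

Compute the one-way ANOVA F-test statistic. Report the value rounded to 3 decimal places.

test statistic = 5.141

Group means [46.80, 38.44, 37.40], grand mean 40.368
SSB = Σnᵢ(x̄ᵢ−x̄)² = 284.199; SSW = ΣΣ(x−x̄ᵢ)² = 442.222
MSB = 284.199/2 = 142.0994; MSW = 442.222/16 = 27.6389
F = MSB/MSW = 5.1413
df = (2, 16)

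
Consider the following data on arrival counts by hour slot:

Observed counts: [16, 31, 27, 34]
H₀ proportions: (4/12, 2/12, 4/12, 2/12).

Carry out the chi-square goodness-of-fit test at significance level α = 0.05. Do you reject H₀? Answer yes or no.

n = 108; E_i = n·p_i = [36.00, 18.00, 36.00, 18.00]
χ² = (16−36.00)²/36.00 + (31−18.00)²/18.00 + (27−36.00)²/36.00 + (34−18.00)²/18.00 = 36.9722
df = 3
p-value (upper-tail) = 0.00000
At α=0.05: p < α → reject H₀

reject H₀: yes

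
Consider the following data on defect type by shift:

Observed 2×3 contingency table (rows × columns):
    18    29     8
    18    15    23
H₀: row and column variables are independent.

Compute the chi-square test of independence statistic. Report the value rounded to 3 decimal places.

Row totals [55, 56], col totals [36, 44, 31], n=111
χ² = (18−17.84)²/17.84 + (29−21.80)²/21.80 + (8−15.36)²/15.36 + (18−18.16)²/18.16 + (15−22.20)²/22.20 + (23−15.64)²/15.64 = 11.7046
df = 2

test statistic = 11.705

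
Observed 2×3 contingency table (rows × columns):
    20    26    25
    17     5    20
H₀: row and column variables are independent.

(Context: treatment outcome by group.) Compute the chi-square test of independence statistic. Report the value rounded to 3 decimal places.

Row totals [71, 42], col totals [37, 31, 45], n=113
χ² = (20−23.25)²/23.25 + (26−19.48)²/19.48 + (25−28.27)²/28.27 + (17−13.75)²/13.75 + (5−11.52)²/11.52 + (20−16.73)²/16.73 = 8.1167
df = 2

test statistic = 8.117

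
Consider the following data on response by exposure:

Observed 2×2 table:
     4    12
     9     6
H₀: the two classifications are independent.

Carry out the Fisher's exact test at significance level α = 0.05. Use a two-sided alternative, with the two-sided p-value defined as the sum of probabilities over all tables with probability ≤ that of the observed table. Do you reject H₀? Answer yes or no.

Margins: r₁=16, r₂=15, c₁=13, c₂=18, n=31
p_obs = C(16,4)·C(15,9)/C(31,13); sum pmf over tables with pmf ≤ p_obs
p-value (two-sided) = 0.07317
At α=0.05: p ≥ α → fail to reject H₀

reject H₀: no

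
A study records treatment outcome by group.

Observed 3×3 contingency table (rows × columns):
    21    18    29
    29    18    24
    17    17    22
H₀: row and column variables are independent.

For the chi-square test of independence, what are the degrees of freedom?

df = (r−1)(c−1) = (3−1)·(3−1) = 4

degrees of freedom = 4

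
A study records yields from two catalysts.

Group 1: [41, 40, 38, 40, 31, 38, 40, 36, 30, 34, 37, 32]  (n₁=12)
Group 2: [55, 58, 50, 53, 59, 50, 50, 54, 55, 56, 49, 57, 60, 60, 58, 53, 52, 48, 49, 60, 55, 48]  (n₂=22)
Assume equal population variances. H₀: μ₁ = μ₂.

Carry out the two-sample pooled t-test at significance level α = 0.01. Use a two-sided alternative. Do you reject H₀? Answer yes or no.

reject H₀: yes

x̄₁=36.417, s₁=3.825, n₁=12
x̄₂=54.045, s₂=4.123, n₂=22
s_p² = [11·3.825² + 21·4.123²]/32 = 16.1835
SE = √(s_p²·(1/12+1/22)) = 1.4437
t = (36.417−54.045)/1.4437 = -12.2109
df = 32
p-value (two-sided) = 0.00000
At α=0.01: p < α → reject H₀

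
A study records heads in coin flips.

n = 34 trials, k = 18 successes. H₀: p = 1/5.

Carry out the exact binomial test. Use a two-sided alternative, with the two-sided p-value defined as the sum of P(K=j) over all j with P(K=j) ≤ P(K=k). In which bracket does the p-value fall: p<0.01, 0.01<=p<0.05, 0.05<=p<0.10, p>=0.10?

Exact binomial: n=34, k=18, p₀=1/5=0.2000
P(X=j) = C(n,j)·p₀^j·(1−p₀)^(n−j); p = Σ P(X=j) over j with P(X=j) ≤ P(X=18)
p-value (two-sided) = 0.00002
→ bracket: p<0.01

p-value bracket: p<0.01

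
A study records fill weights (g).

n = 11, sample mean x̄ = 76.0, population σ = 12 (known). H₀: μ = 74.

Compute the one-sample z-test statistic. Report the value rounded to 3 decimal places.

test statistic = 0.553

SE = σ/√n = 12/√11 = 3.6181
z = (x̄−μ₀)/SE = (76.0−74)/3.6181 = 0.5528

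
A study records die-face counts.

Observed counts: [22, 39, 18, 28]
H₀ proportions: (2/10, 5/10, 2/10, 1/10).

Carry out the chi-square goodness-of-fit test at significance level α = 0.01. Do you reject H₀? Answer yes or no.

n = 107; E_i = n·p_i = [21.40, 53.50, 21.40, 10.70]
χ² = (22−21.40)²/21.40 + (39−53.50)²/53.50 + (18−21.40)²/21.40 + (28−10.70)²/10.70 = 32.4579
df = 3
p-value (upper-tail) = 0.00000
At α=0.01: p < α → reject H₀

reject H₀: yes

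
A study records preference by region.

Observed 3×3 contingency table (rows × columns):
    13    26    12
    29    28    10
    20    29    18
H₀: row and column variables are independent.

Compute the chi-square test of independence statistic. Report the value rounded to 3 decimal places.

Row totals [51, 67, 67], col totals [62, 83, 40], n=185
χ² = (13−17.09)²/17.09 + (26−22.88)²/22.88 + (12−11.03)²/11.03 + (29−22.45)²/22.45 + (28−30.06)²/30.06 + (10−14.49)²/14.49 + (20−22.45)²/22.45 + (29−30.06)²/30.06 + (18−14.49)²/14.49 = 6.0872
df = 4

test statistic = 6.087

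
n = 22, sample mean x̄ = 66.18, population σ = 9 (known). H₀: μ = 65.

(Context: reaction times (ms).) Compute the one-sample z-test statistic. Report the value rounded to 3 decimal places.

SE = σ/√n = 9/√22 = 1.9188
z = (x̄−μ₀)/SE = (66.18−65)/1.9188 = 0.6150

test statistic = 0.615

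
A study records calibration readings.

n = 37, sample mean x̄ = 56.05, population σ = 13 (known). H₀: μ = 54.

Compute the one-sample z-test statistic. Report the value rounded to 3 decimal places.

SE = σ/√n = 13/√37 = 2.1372
z = (x̄−μ₀)/SE = (56.05−54)/2.1372 = 0.9592

test statistic = 0.959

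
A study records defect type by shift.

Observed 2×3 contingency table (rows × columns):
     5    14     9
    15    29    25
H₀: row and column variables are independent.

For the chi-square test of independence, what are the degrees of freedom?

degrees of freedom = 2

df = (r−1)(c−1) = (2−1)·(3−1) = 2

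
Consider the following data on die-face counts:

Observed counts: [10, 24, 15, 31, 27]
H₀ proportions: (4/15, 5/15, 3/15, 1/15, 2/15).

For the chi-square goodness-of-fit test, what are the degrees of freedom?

degrees of freedom = 4

df = k − 1 = 5 − 1 = 4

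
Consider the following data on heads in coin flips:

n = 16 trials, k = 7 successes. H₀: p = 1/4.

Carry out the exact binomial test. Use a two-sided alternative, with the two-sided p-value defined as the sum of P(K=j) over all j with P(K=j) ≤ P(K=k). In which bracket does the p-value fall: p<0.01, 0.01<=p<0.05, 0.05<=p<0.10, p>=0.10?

Exact binomial: n=16, k=7, p₀=1/4=0.2500
P(X=j) = C(n,j)·p₀^j·(1−p₀)^(n−j); p = Σ P(X=j) over j with P(X=j) ≤ P(X=7)
p-value (two-sided) = 0.08958
→ bracket: 0.05<=p<0.10

p-value bracket: 0.05<=p<0.10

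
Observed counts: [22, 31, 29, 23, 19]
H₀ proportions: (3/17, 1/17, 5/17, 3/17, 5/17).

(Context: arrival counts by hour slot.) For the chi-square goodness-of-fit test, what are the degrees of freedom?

df = k − 1 = 5 − 1 = 4

degrees of freedom = 4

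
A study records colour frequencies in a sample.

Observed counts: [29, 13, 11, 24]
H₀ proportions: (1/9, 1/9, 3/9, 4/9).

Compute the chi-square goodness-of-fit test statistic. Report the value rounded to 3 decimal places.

n = 77; E_i = n·p_i = [8.56, 8.56, 25.67, 34.22]
χ² = (29−8.56)²/8.56 + (13−8.56)²/8.56 + (11−25.67)²/25.67 + (24−34.22)²/34.22 = 62.5974
df = 3

test statistic = 62.597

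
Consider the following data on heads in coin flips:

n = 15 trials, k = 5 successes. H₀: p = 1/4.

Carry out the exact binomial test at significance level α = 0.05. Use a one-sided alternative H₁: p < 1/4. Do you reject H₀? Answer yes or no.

reject H₀: no

Exact binomial: n=15, k=5, p₀=1/4=0.2500
P(X≤5) from Σ C(n,i)·p₀^i·(1−p₀)^(n−i)
p-value (one-sided, H₁ less) = 0.85163
At α=0.05: p ≥ α → fail to reject H₀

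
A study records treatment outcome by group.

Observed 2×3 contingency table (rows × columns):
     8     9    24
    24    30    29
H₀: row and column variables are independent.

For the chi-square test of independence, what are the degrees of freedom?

degrees of freedom = 2

df = (r−1)(c−1) = (2−1)·(3−1) = 2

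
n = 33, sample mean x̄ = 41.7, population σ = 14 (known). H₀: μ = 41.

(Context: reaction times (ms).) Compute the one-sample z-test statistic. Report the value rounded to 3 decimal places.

SE = σ/√n = 14/√33 = 2.4371
z = (x̄−μ₀)/SE = (41.7−41)/2.4371 = 0.2872

test statistic = 0.287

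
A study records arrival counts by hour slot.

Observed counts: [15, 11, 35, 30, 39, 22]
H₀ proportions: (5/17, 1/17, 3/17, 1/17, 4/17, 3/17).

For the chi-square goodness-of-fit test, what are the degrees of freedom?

df = k − 1 = 6 − 1 = 5

degrees of freedom = 5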